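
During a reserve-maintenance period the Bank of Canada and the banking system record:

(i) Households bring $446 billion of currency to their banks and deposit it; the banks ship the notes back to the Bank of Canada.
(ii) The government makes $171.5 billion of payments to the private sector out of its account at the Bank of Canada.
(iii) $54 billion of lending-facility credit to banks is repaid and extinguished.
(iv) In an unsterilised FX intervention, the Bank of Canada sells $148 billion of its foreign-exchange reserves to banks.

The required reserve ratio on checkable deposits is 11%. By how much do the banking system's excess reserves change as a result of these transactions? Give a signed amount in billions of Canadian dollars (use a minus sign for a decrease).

Currency deposit $446 billion: reserves +$446B, deposits +$446B.
Government spending $171.5 billion: reserves +$171.5B, deposits +$171.5B.
Discount-window repayment $54 billion: reserves −$54B, deposits 0.
FX sale $148 billion: reserves −$148B, deposits 0.
Totals: Δreserves = +$415.5B, Δdeposits = +$617.5B.
Δrequired reserves = 11% × +$617.5B = +$67.925B.
Δexcess reserves = Δreserves − Δrequired = +$415.5B − (+$67.925B) = +$347.575 billion.

+$347.575 billion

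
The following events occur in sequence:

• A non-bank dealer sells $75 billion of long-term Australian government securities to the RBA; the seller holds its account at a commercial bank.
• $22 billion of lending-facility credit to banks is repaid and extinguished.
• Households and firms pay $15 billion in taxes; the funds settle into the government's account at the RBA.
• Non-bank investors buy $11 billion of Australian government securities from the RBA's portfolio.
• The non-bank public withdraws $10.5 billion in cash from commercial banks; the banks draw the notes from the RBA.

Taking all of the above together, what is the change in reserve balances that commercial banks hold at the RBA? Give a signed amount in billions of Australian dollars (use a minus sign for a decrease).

+$16.5 billion

Asset purchase (from non-banks) $75 billion: the RBA pays by crediting reserve accounts → +$75B.
Discount-window repayment $22 billion: repayment is debited from reserves → −$22B.
Government account inflow $15 billion: funds move from bank reserves into the government account → −$15B.
Asset sale (to non-banks) $11 billion: the non-bank buyers' banks settle from reserves → −$11B.
Currency withdrawal $10.5 billion: banks swap reserves for currency → −$10.5B.
Net: 75 − 22 − 15 − 11 − 10.5 = +$16.5 billion.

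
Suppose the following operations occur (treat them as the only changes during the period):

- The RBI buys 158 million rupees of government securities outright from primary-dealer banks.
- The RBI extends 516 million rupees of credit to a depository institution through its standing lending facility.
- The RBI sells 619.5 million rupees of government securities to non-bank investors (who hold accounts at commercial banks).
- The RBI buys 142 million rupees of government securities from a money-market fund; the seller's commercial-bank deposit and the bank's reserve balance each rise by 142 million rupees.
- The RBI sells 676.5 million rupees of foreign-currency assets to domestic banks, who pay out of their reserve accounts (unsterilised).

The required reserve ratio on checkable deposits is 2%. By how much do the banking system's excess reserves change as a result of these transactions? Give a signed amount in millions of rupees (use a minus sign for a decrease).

-470.45 million

OMO purchase (from banks) 158 million rupees: reserves +158M, deposits 0.
Discount-window loan 516 million rupees: reserves +516M, deposits 0.
Asset sale (to non-banks) 619.5 million rupees: reserves −619.5M, deposits −619.5M.
Asset purchase (from non-banks) 142 million rupees: reserves +142M, deposits +142M.
FX sale 676.5 million rupees: reserves −676.5M, deposits 0.
Totals: Δreserves = −480M, Δdeposits = −477.5M.
Δrequired reserves = 2% × −477.5M = −9.55M.
Δexcess reserves = Δreserves − Δrequired = −480M − (−9.55M) = -470.45 million.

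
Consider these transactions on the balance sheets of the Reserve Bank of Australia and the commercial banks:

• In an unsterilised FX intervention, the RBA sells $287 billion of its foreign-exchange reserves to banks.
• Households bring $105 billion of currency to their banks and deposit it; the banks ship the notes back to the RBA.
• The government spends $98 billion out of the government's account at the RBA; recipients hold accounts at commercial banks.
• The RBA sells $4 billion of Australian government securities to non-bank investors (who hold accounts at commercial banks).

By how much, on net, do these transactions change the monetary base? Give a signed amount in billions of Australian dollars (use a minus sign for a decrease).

FX sale $287 billion: RBA balance sheet contracts → −$287B.
Currency deposit $105 billion: just a shift between currency and reserves — both are base money → 0.
Government spending $98 billion: a non-base liability converts back to reserves → +$98B.
Asset sale (to non-banks) $4 billion: RBA balance sheet contracts → −$4B.
Net: −287 + 0 + 98 − 4 = -$193 billion.

-$193 billion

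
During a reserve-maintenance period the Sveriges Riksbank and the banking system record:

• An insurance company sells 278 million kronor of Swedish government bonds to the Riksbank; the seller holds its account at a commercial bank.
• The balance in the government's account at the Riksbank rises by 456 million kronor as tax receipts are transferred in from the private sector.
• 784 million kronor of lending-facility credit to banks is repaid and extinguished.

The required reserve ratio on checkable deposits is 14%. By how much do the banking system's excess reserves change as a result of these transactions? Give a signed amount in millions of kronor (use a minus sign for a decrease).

-937.08 million

Asset purchase (from non-banks) 278 million kronor: reserves +278M, deposits +278M.
Government account inflow 456 million kronor: reserves −456M, deposits −456M.
Discount-window repayment 784 million kronor: reserves −784M, deposits 0.
Totals: Δreserves = −962M, Δdeposits = −178M.
Δrequired reserves = 14% × −178M = −24.92M.
Δexcess reserves = Δreserves − Δrequired = −962M − (−24.92M) = -937.08 million.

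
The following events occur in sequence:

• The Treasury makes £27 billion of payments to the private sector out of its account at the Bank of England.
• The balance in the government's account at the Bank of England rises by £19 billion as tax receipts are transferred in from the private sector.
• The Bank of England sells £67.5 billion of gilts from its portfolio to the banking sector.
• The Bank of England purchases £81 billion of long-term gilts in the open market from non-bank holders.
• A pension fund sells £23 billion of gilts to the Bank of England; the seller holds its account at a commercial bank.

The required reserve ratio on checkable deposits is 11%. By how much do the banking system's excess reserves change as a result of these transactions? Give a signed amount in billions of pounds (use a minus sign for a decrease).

+£32.18 billion

Government spending £27 billion: reserves +£27B, deposits +£27B.
Government account inflow £19 billion: reserves −£19B, deposits −£19B.
OMO sale (to banks) £67.5 billion: reserves −£67.5B, deposits 0.
Asset purchase (from non-banks) £81 billion: reserves +£81B, deposits +£81B.
Asset purchase (from non-banks) £23 billion: reserves +£23B, deposits +£23B.
Totals: Δreserves = +£44.5B, Δdeposits = +£112B.
Δrequired reserves = 11% × +£112B = +£12.32B.
Δexcess reserves = Δreserves − Δrequired = +£44.5B − (+£12.32B) = +£32.18 billion.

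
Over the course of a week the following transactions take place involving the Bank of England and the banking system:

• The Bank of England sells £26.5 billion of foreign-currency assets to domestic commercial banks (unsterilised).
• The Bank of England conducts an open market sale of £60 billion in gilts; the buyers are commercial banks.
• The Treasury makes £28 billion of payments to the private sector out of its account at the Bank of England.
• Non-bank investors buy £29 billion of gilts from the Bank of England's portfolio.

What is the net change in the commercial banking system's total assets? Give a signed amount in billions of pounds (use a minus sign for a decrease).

-£1 billion

FX sale £26.5 billion: just an asset swap on bank balance sheets → 0.
OMO sale (to banks) £60 billion: just an asset swap on bank balance sheets → 0.
Government spending £28 billion: bank balance sheets expand → +£28B.
Asset sale (to non-banks) £29 billion: bank balance sheets shrink → −£29B.
Net: 0 + 0 + 28 − 29 = -£1 billion.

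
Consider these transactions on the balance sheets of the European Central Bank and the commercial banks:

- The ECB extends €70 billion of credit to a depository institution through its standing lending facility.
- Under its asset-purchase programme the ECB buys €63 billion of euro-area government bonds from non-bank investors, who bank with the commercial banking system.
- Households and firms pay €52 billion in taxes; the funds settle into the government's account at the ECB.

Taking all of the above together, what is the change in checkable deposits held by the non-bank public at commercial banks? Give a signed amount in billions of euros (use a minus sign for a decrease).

ECB balance sheet:
  Assets:      Securities +€63B, Loans to banks +€70B
  Liabilities: Bank reserves +€81B, Government deposits +€52B
Commercial banking system:
  Assets:      Reserves at CB +€81B
  Liabilities: Checkable deposits +€11B, Borrowings from CB +€70B
So the change in checkable deposits held by the non-bank public at commercial banks is +€11 billion.

+€11 billion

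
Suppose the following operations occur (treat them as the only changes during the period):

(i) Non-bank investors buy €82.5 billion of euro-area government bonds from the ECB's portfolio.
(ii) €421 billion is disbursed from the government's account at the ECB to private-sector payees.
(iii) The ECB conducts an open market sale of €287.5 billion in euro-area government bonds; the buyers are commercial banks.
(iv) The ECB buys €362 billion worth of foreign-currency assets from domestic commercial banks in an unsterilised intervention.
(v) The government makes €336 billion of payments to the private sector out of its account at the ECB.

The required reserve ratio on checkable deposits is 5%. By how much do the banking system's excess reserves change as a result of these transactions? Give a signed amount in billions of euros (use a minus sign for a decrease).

Asset sale (to non-banks) €82.5 billion: reserves −€82.5B, deposits −€82.5B.
Government spending €421 billion: reserves +€421B, deposits +€421B.
OMO sale (to banks) €287.5 billion: reserves −€287.5B, deposits 0.
FX purchase €362 billion: reserves +€362B, deposits 0.
Government spending €336 billion: reserves +€336B, deposits +€336B.
Totals: Δreserves = +€749B, Δdeposits = +€674.5B.
Δrequired reserves = 5% × +€674.5B = +€33.725B.
Δexcess reserves = Δreserves − Δrequired = +€749B − (+€33.725B) = +€715.275 billion.

+€715.275 billion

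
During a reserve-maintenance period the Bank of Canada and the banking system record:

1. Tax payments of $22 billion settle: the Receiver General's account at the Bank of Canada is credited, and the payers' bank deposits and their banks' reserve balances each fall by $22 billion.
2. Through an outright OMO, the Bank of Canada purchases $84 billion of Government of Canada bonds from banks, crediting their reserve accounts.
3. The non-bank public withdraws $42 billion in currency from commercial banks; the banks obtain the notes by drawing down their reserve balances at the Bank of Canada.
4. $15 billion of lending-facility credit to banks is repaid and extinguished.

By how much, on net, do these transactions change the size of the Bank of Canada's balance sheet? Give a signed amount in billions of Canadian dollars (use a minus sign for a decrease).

Bank of Canada balance sheet:
  Assets:      Securities +$84B, Loans to banks −$15B
  Liabilities: Bank reserves +$5B, Currency in circulation +$42B, Government deposits +$22B
Commercial banking system:
  Assets:      Reserves at CB +$5B, Securities −$84B
  Liabilities: Checkable deposits −$64B, Borrowings from CB −$15B
Change in total Bank of Canada assets = +$69 billion.

+$69 billion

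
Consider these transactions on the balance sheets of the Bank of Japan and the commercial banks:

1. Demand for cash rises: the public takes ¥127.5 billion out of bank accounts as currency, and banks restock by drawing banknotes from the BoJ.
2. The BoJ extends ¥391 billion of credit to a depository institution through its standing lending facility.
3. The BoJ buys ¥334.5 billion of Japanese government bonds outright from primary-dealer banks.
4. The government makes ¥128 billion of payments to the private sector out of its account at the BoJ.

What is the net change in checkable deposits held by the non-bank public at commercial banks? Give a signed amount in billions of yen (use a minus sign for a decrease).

+¥0.5 billion

BoJ balance sheet:
  Assets:      Securities +¥334.5B, Loans to banks +¥391B
  Liabilities: Bank reserves +¥726B, Currency in circulation +¥127.5B, Government deposits −¥128B
Commercial banking system:
  Assets:      Reserves at CB +¥726B, Securities −¥334.5B
  Liabilities: Checkable deposits +¥0.5B, Borrowings from CB +¥391B
So the change in checkable deposits held by the non-bank public at commercial banks is +¥0.5 billion.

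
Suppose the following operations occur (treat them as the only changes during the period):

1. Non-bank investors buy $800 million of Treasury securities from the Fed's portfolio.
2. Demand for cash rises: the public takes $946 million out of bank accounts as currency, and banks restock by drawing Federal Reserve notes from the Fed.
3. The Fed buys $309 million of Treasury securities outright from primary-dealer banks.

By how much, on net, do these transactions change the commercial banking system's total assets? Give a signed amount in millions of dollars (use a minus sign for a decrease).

-$1746 million

Asset sale (to non-banks) $800 million: bank balance sheets shrink → −$800M.
Currency withdrawal $946 million: bank balance sheets shrink → −$946M.
OMO purchase (from banks) $309 million: just an asset swap on bank balance sheets → 0.
Net: −800 − 946 + 0 = -$1746 million.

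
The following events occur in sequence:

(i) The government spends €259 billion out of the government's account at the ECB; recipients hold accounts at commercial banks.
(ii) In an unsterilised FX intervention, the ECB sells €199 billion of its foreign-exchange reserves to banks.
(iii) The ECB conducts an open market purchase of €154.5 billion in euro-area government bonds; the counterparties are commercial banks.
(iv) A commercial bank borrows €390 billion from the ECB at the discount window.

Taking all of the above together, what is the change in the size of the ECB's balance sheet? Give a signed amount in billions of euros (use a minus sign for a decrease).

Government spending €259 billion: only the composition of liabilities changes → 0.
FX sale €199 billion: an ECB asset is shed → −€199B.
OMO purchase (from banks) €154.5 billion: an ECB asset is acquired → +€154.5B.
Discount-window loan €390 billion: an ECB asset is acquired → +€390B.
Net: 0 − 199 + 154.5 + 390 = +€345.5 billion.

+€345.5 billion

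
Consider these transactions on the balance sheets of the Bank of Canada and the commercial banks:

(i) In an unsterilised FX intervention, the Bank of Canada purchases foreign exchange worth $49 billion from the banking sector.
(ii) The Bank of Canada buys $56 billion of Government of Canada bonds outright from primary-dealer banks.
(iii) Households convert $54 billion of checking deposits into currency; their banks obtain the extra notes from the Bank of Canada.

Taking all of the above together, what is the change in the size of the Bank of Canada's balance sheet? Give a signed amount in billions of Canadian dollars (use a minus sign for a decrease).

FX purchase $49 billion: a Bank of Canada asset is acquired → +$49B.
OMO purchase (from banks) $56 billion: a Bank of Canada asset is acquired → +$56B.
Currency withdrawal $54 billion: only the composition of liabilities changes → 0.
Net: 49 + 56 + 0 = +$105 billion.

+$105 billion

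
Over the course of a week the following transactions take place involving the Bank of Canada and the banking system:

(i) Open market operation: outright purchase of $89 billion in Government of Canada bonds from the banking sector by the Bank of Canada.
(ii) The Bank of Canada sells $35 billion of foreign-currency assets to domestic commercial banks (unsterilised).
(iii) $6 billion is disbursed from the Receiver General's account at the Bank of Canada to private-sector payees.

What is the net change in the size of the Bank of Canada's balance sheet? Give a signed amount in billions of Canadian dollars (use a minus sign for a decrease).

OMO purchase (from banks) $89 billion: a Bank of Canada asset is acquired → +$89B.
FX sale $35 billion: a Bank of Canada asset is shed → −$35B.
Government spending $6 billion: only the composition of liabilities changes → 0.
Net: 89 − 35 + 0 = +$54 billion.

+$54 billion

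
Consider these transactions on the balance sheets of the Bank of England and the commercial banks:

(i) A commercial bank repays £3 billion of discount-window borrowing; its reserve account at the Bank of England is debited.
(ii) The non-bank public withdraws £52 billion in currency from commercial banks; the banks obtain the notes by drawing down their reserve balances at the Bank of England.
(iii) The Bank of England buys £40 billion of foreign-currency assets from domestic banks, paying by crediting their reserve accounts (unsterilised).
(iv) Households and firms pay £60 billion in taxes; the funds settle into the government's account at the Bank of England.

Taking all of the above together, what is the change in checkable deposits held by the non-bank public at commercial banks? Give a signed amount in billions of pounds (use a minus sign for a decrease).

-£112 billion

Discount-window repayment £3 billion: the counterparty is a bank, so public deposits are unchanged → 0.
Currency withdrawal £52 billion: non-bank counterparties' bank balances fall → −£52B.
FX purchase £40 billion: the counterparty is a bank, so public deposits are unchanged → 0.
Government account inflow £60 billion: non-bank counterparties' bank balances fall → −£60B.
Net: 0 − 52 + 0 − 60 = -£112 billion.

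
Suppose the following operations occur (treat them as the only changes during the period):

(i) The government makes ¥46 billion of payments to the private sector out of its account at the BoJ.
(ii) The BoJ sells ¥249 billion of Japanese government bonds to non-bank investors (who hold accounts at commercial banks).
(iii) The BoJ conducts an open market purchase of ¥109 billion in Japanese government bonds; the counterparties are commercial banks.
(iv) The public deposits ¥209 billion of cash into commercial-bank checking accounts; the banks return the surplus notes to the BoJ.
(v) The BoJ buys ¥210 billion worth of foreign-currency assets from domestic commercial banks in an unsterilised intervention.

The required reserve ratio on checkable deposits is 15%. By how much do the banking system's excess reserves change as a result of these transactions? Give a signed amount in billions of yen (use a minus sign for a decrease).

Government spending ¥46 billion: reserves +¥46B, deposits +¥46B.
Asset sale (to non-banks) ¥249 billion: reserves −¥249B, deposits −¥249B.
OMO purchase (from banks) ¥109 billion: reserves +¥109B, deposits 0.
Currency deposit ¥209 billion: reserves +¥209B, deposits +¥209B.
FX purchase ¥210 billion: reserves +¥210B, deposits 0.
Totals: Δreserves = +¥325B, Δdeposits = +¥6B.
Δrequired reserves = 15% × +¥6B = +¥0.9B.
Δexcess reserves = Δreserves − Δrequired = +¥325B − (+¥0.9B) = +¥324.1 billion.

+¥324.1 billion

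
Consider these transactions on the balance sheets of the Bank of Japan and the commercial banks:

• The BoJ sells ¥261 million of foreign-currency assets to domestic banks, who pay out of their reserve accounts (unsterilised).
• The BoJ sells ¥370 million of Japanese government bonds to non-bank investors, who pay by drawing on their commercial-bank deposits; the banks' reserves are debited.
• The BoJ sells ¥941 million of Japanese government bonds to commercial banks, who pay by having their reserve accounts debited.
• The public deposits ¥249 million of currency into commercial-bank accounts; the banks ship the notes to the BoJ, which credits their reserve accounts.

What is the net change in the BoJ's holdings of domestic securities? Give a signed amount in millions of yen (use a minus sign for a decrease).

BoJ balance sheet:
  Assets:      Securities −¥1311M, Foreign assets −¥261M
  Liabilities: Bank reserves −¥1323M, Currency in circulation −¥249M
Commercial banking system:
  Assets:      Reserves at CB −¥1323M, Securities +¥941M, Foreign assets +¥261M
  Liabilities: Checkable deposits −¥121M
So the change in the BoJ's holdings of domestic securities is -¥1311 million.

-¥1311 million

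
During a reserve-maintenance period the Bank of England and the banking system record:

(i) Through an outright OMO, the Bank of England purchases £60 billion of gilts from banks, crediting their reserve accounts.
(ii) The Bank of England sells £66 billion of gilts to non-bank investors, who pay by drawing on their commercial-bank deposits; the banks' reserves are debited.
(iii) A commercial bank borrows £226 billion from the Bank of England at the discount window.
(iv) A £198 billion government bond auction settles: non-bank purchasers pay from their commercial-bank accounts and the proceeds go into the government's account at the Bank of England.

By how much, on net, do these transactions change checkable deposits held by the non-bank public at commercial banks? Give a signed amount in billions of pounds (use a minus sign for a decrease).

OMO purchase (from banks) £60 billion: the counterparty is a bank, so public deposits are unchanged → 0.
Asset sale (to non-banks) £66 billion: non-bank counterparties' bank balances fall → −£66B.
Discount-window loan £226 billion: the counterparty is a bank, so public deposits are unchanged → 0.
Government account inflow £198 billion: non-bank counterparties' bank balances fall → −£198B.
Net: 0 − 66 + 0 − 198 = -£264 billion.

-£264 billion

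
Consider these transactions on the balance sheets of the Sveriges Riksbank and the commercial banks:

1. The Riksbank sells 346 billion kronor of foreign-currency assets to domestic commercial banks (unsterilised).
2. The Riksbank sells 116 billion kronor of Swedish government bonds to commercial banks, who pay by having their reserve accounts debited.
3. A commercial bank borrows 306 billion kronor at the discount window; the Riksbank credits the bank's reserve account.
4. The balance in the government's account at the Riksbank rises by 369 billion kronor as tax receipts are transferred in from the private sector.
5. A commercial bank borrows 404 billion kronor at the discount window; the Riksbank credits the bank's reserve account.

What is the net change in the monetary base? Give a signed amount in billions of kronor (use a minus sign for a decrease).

-121 billion

FX sale 346 billion kronor: Riksbank balance sheet contracts → −346B.
OMO sale (to banks) 116 billion kronor: Riksbank balance sheet contracts → −116B.
Discount-window loan 306 billion kronor: Riksbank balance sheet expands → +306B.
Government account inflow 369 billion kronor: reserves shift to a non-base liability → −369B.
Discount-window loan 404 billion kronor: Riksbank balance sheet expands → +404B.
Net: −346 − 116 + 306 − 369 + 404 = -121 billion.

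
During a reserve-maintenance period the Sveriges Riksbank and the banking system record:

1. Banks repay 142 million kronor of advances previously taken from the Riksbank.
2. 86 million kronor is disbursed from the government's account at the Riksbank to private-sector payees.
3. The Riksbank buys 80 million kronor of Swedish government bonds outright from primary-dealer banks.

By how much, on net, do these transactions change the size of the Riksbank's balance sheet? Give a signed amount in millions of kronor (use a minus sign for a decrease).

Riksbank balance sheet:
  Assets:      Securities +80M, Loans to banks −142M
  Liabilities: Bank reserves +24M, Government deposits −86M
Commercial banking system:
  Assets:      Reserves at CB +24M, Securities −80M
  Liabilities: Checkable deposits +86M, Borrowings from CB −142M
Change in total Riksbank assets = -62 million.

-62 million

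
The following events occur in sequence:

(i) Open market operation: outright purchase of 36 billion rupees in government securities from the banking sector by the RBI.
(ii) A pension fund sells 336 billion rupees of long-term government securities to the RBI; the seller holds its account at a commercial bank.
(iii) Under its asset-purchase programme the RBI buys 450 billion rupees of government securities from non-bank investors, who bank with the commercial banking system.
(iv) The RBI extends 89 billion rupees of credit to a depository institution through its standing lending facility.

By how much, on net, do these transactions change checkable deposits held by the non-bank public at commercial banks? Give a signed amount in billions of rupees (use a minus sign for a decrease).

OMO purchase (from banks) 36 billion rupees: the counterparty is a bank, so public deposits are unchanged → 0.
Asset purchase (from non-banks) 336 billion rupees: non-bank counterparties' bank balances rise → +336B.
Asset purchase (from non-banks) 450 billion rupees: non-bank counterparties' bank balances rise → +450B.
Discount-window loan 89 billion rupees: the counterparty is a bank, so public deposits are unchanged → 0.
Net: 0 + 336 + 450 + 0 = +786 billion.

+786 billion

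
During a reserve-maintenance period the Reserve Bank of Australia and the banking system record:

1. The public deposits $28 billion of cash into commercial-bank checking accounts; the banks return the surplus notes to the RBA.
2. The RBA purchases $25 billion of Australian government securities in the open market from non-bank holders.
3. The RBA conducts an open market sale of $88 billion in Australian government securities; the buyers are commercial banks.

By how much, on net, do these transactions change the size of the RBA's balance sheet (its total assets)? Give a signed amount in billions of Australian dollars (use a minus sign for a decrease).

-$63 billion

Currency deposit $28 billion: only the composition of liabilities changes → 0.
Asset purchase (from non-banks) $25 billion: an RBA asset is acquired → +$25B.
OMO sale (to banks) $88 billion: an RBA asset is shed → −$88B.
Net: 0 + 25 − 88 = -$63 billion.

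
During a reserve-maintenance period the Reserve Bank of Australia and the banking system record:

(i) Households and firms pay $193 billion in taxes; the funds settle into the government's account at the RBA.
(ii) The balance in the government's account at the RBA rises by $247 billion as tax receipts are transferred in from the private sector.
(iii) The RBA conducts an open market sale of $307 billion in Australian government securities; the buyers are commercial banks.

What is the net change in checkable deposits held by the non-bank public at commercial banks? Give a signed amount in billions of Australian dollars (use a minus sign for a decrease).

-$440 billion

RBA balance sheet:
  Assets:      Securities −$307B
  Liabilities: Bank reserves −$747B, Government deposits +$440B
Commercial banking system:
  Assets:      Reserves at CB −$747B, Securities +$307B
  Liabilities: Checkable deposits −$440B
So the change in checkable deposits held by the non-bank public at commercial banks is -$440 billion.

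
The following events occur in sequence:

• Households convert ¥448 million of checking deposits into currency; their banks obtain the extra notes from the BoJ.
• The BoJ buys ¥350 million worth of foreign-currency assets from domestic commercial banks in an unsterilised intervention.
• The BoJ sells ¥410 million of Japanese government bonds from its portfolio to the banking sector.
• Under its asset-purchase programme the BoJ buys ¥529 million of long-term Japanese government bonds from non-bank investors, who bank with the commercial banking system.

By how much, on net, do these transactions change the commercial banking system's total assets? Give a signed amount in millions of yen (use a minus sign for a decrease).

BoJ balance sheet:
  Assets:      Securities +¥119M, Foreign assets +¥350M
  Liabilities: Bank reserves +¥21M, Currency in circulation +¥448M
Commercial banking system:
  Assets:      Reserves at CB +¥21M, Securities +¥410M, Foreign assets −¥350M
  Liabilities: Checkable deposits +¥81M
Change in total bank assets = +¥81 million.

+¥81 million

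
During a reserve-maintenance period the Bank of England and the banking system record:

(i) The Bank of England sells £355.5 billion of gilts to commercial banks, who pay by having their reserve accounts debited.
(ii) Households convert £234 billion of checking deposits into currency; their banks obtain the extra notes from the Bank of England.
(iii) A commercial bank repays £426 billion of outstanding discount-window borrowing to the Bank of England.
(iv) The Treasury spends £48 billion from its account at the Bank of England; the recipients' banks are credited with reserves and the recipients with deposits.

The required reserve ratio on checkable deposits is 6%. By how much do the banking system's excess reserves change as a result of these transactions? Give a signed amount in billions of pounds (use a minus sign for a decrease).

-£956.34 billion

OMO sale (to banks) £355.5 billion: reserves −£355.5B, deposits 0.
Currency withdrawal £234 billion: reserves −£234B, deposits −£234B.
Discount-window repayment £426 billion: reserves −£426B, deposits 0.
Government spending £48 billion: reserves +£48B, deposits +£48B.
Totals: Δreserves = −£967.5B, Δdeposits = −£186B.
Δrequired reserves = 6% × −£186B = −£11.16B.
Δexcess reserves = Δreserves − Δrequired = −£967.5B − (−£11.16B) = -£956.34 billion.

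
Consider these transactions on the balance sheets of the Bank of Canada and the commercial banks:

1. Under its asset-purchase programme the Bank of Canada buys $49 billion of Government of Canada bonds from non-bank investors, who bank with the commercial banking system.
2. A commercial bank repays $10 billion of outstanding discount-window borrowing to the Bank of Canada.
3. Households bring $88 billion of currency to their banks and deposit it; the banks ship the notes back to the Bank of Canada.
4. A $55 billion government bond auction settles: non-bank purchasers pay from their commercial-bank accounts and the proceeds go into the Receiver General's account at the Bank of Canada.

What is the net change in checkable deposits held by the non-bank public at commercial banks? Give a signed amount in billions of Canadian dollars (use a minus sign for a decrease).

+$82 billion

Bank of Canada balance sheet:
  Assets:      Securities +$49B, Loans to banks −$10B
  Liabilities: Bank reserves +$72B, Currency in circulation −$88B, Government deposits +$55B
Commercial banking system:
  Assets:      Reserves at CB +$72B
  Liabilities: Checkable deposits +$82B, Borrowings from CB −$10B
So the change in checkable deposits held by the non-bank public at commercial banks is +$82 billion.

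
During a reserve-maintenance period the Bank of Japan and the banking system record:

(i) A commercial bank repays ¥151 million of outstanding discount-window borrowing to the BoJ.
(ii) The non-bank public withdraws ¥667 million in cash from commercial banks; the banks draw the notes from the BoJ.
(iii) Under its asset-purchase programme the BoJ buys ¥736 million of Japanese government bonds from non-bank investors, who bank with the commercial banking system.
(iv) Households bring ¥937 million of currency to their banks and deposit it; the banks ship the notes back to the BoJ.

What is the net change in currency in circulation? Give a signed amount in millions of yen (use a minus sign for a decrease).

-¥270 million

Discount-window repayment ¥151 million: no currency enters or leaves circulation → 0.
Currency withdrawal ¥667 million: notes leave the central bank → +¥667M.
Asset purchase (from non-banks) ¥736 million: no currency enters or leaves circulation → 0.
Currency deposit ¥937 million: notes return to the central bank → −¥937M.
Net: 0 + 667 + 0 − 937 = -¥270 million.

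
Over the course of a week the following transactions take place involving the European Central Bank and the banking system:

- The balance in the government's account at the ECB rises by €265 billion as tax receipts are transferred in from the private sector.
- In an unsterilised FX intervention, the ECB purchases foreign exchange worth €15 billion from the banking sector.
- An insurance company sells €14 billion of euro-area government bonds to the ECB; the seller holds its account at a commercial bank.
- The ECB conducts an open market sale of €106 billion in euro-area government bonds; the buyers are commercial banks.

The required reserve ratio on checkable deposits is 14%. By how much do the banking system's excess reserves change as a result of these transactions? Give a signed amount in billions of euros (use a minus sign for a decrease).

Government account inflow €265 billion: reserves −€265B, deposits −€265B.
FX purchase €15 billion: reserves +€15B, deposits 0.
Asset purchase (from non-banks) €14 billion: reserves +€14B, deposits +€14B.
OMO sale (to banks) €106 billion: reserves −€106B, deposits 0.
Totals: Δreserves = −€342B, Δdeposits = −€251B.
Δrequired reserves = 14% × −€251B = −€35.14B.
Δexcess reserves = Δreserves − Δrequired = −€342B − (−€35.14B) = -€306.86 billion.

-€306.86 billion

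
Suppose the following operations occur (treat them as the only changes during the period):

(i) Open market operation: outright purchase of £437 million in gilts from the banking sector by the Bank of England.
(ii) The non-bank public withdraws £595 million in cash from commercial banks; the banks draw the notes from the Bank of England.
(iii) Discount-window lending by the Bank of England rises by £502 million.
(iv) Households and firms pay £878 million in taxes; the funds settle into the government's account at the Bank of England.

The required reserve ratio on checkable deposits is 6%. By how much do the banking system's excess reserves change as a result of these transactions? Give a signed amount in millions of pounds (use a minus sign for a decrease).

-£445.62 million

OMO purchase (from banks) £437 million: reserves +£437M, deposits 0.
Currency withdrawal £595 million: reserves −£595M, deposits −£595M.
Discount-window loan £502 million: reserves +£502M, deposits 0.
Government account inflow £878 million: reserves −£878M, deposits −£878M.
Totals: Δreserves = −£534M, Δdeposits = −£1473M.
Δrequired reserves = 6% × −£1473M = −£88.38M.
Δexcess reserves = Δreserves − Δrequired = −£534M − (−£88.38M) = -£445.62 million.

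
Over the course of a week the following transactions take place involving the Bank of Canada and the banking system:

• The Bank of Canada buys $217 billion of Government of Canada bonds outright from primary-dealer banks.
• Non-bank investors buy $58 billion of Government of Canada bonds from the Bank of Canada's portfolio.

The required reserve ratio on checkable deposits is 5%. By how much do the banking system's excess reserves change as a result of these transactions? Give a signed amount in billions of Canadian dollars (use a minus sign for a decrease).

OMO purchase (from banks) $217 billion: reserves +$217B, deposits 0.
Asset sale (to non-banks) $58 billion: reserves −$58B, deposits −$58B.
Totals: Δreserves = +$159B, Δdeposits = −$58B.
Δrequired reserves = 5% × −$58B = −$2.9B.
Δexcess reserves = Δreserves − Δrequired = +$159B − (−$2.9B) = +$161.9 billion.

+$161.9 billion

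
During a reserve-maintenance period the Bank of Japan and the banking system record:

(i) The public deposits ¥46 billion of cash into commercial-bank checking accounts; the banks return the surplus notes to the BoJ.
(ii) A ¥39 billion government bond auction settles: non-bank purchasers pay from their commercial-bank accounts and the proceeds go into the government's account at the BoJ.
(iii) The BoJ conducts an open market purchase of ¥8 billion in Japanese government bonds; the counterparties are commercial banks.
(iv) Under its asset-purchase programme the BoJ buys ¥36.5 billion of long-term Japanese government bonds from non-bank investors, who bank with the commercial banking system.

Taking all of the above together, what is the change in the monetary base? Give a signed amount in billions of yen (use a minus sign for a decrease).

BoJ balance sheet:
  Assets:      Securities +¥44.5B
  Liabilities: Bank reserves +¥51.5B, Currency in circulation −¥46B, Government deposits +¥39B
Monetary base = currency + reserves: −¥46B + (+¥51.5B) = +¥5.5 billion.

+¥5.5 billion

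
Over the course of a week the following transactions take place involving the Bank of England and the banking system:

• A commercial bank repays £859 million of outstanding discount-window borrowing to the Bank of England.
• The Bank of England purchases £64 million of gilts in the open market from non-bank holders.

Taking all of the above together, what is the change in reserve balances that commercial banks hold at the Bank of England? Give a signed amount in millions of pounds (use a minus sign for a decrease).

Discount-window repayment £859 million: repayment is debited from reserves → −£859M.
Asset purchase (from non-banks) £64 million: the Bank of England pays by crediting reserve accounts → +£64M.
Net: −859 + 64 = -£795 million.

-£795 million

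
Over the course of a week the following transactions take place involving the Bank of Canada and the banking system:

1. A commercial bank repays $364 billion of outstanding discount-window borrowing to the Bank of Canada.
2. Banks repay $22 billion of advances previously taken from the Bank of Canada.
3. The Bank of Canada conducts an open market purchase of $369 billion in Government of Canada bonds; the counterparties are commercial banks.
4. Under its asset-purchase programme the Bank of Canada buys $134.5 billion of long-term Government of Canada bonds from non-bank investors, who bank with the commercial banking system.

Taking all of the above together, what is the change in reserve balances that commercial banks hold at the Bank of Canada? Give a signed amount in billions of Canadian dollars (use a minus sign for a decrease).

Bank of Canada balance sheet:
  Assets:      Securities +$503.5B, Loans to banks −$386B
  Liabilities: Bank reserves +$117.5B
Commercial banking system:
  Assets:      Reserves at CB +$117.5B, Securities −$369B
  Liabilities: Checkable deposits +$134.5B, Borrowings from CB −$386B
So the change in reserve balances that commercial banks hold at the Bank of Canada is +$117.5 billion.

+$117.5 billion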